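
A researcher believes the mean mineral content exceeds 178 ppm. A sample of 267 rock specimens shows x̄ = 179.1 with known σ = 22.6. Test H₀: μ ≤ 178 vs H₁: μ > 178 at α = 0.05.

z = 0.795. Critical value: 1.645. Fail to reject H₀.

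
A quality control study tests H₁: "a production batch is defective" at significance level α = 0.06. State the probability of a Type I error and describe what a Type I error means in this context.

P(Type I error) = α = 0.06. A Type I error is rejecting H₀ when H₀ is actually true (false positive) — here, concluding that a production batch is defective when in fact this is not the case. Consequence: scrapping a good batch — wasted material and cost for no reason.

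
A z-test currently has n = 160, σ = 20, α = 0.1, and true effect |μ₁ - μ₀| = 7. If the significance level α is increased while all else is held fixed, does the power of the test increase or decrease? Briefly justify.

Power increases: a larger α lowers the critical value, so more of the H₁ sampling distribution falls in the rejection region.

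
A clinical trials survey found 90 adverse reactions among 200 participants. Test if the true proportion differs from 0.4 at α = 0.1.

p̂ = 0.45, p₀ = 0.4. z = (p̂ - p₀)/√(p₀(1-p₀)/n) = 1.443. Critical: ±1.645. Fail to reject H₀.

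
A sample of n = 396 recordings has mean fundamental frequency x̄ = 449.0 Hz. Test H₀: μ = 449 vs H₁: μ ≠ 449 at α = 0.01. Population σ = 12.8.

z = (x̄ - μ₀)/(σ/√n) = (449.0 - 449)/(12.8/√396) = 0.0. Critical value: ±2.576. Since |0.0| ≤ 2.576, Fail to reject H₀.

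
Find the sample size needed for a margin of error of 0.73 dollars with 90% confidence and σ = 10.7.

n = (z*σ/E)² = (1.645×10.7/0.73)² = 581.4 → n = 582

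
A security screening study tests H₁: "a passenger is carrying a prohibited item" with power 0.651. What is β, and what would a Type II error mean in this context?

β = 1 - power = 1 - 0.651 = 0.349. A Type II error is failing to reject H₀ when H₀ is false (false negative) — here, failing to conclude that a passenger is carrying a prohibited item when in fact it is true. Consequence: letting a prohibited item through — security breach.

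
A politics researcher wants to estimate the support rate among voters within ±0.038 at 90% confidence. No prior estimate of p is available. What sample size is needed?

Conservative approach: use p = 0.5 (maximizes p(1-p) = 0.25). n = z²(0.25)/E² = 1.645²×0.25/0.038² = 468.5 → n = 469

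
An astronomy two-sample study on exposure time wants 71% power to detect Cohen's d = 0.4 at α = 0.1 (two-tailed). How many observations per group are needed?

z_{α/2} = 1.645, z_β = Φ⁻¹(0.71) = 0.553. For small effect (d = 0.4): n per group = 2(z_{α/2} + z_β)²/d² = 2(1.645 + 0.553)²/0.4² = 60.4 → 61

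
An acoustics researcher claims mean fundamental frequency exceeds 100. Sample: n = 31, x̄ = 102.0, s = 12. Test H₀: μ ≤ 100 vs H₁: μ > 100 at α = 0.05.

t = (102.0 - 100)/(12/√31) = 0.928, df = 30. Critical t = 1.697. Fail to reject H₀.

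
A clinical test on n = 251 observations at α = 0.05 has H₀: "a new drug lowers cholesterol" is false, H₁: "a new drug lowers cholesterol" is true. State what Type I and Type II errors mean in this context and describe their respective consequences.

Type I (false positive): concluding that a new drug lowers cholesterol when it is not — approving an ineffective drug — patients take a useless medication and may skip effective alternatives. Type II (false negative): failing to conclude that a new drug lowers cholesterol when it is — shelving an effective drug — patients miss out on a treatment that would have helped. Which is costlier depends on domain priorities and is a judgement call rather than a statistical fact.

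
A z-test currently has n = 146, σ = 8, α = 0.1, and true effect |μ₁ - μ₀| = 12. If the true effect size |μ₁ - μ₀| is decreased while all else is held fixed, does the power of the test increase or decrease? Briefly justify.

Power decreases: a smaller true effect decreases the non-centrality λ = |μ₁ - μ₀|/(σ/√n).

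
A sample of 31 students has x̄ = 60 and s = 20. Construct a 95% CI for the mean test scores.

CI = x̄ ± t*(s/√n) = 60 ± 2.042(20/√31) = (52.66, 67.34)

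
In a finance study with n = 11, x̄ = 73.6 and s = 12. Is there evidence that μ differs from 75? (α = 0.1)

t = (x̄ - μ₀)/(s/√n) = (73.6 - 75)/(12/√11) = -0.387. df = 10, critical t = ±1.812. Fail to reject H₀.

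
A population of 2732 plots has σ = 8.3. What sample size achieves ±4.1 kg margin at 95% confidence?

Without FPC: n₀ = (1.96×8.3/4.1)² = 15.743. With FPC: n = n₀N/(n₀+N-1) = 15.7 → n = 16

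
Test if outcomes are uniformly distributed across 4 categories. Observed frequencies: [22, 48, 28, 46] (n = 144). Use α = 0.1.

Expected = 36 each. χ² = Σ(O-E)²/E = 14.0. df = 3, critical value = 6.251. Reject H₀.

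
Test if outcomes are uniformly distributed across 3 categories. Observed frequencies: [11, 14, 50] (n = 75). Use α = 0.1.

Expected = 25 each. χ² = Σ(O-E)²/E = 37.68. df = 2, critical value = 4.605. Reject H₀.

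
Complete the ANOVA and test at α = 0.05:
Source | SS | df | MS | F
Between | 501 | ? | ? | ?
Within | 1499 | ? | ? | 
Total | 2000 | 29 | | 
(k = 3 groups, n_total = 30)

df_between = 2, df_within = 27. MS_between = 250.5, MS_within = 55.52. F = 4.512, F_crit ≈ 3.354. Reject H₀.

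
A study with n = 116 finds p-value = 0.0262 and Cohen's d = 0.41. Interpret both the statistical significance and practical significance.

Statistically significant (p = 0.0262 < 0.05). Cohen's d = 0.41 indicates a small effect size. Both statistical and practical significance should be considered.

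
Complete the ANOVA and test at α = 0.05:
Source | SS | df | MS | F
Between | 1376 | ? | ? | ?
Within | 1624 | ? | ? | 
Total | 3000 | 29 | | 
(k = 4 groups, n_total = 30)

df_between = 3, df_within = 26. MS_between = 458.67, MS_within = 62.46. F = 7.343, F_crit ≈ 2.975. Reject H₀.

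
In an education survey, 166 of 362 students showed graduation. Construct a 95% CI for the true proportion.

p̂ = 0.459. CI = p̂ ± z*√(p̂(1-p̂)/n) = (0.407, 0.51)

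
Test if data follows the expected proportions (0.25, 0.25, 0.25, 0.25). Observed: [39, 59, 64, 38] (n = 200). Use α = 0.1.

Expected: [50.0, 50.0, 50.0, 50.0]. χ² = 10.84. df = 3, critical = 6.251. Reject H₀.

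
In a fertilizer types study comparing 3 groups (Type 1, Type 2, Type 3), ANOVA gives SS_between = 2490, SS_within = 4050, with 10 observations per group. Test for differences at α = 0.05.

df_between = 2, df_within = 27. F = MS_between/MS_within = 1245.0/150.0 = 8.3. F_crit ≈ 3.354. Reject H₀. At least one mean differs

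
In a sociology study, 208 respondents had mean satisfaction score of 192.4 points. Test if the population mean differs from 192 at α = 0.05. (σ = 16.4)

z = (x̄ - μ₀)/(σ/√n) = (192.4 - 192)/(16.4/√208) = 0.352. Critical value: ±1.96. Since |0.352| ≤ 1.96, Fail to reject H₀.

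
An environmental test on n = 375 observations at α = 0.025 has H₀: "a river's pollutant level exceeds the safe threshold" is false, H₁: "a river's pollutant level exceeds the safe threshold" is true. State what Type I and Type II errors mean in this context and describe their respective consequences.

Type I (false positive): concluding that a river's pollutant level exceeds the safe threshold when it is not — shutting down a compliant factory unnecessarily. Type II (false negative): failing to conclude that a river's pollutant level exceeds the safe threshold when it is — allowing unsafe pollution to continue. Which is costlier depends on domain priorities and is a judgement call rather than a statistical fact.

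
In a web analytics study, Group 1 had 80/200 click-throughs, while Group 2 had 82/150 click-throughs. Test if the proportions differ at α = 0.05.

p̂₁ = 0.4, p̂₂ = 0.547, pooled p̂ = 0.463. z = -2.723. Critical: ±1.96. Reject H₀.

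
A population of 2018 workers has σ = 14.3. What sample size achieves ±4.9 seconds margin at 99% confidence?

Without FPC: n₀ = (2.576×14.3/4.9)² = 56.516. With FPC: n = n₀N/(n₀+N-1) = 55.003 → n = 56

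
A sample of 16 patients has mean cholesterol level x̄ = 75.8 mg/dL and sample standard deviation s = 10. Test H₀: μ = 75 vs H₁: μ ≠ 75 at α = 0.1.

t = (x̄ - μ₀)/(s/√n) = (75.8 - 75)/(10/√16) = 0.32. df = 15, critical t = ±1.753. Fail to reject H₀.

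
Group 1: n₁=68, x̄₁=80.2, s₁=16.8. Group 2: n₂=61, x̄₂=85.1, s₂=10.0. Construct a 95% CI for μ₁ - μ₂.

Difference = -4.9. SE = √(16.8²/68 + 10.0²/61) = 2.406. CI = (-9.62, -0.18)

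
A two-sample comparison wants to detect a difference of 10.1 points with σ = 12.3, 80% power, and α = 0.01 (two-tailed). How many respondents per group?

n per group = 2(z_α/2 + z_β)²σ²/d² = 2×(2.576 + 0.84)²×12.3²/10.1² = 34.6 → n = 35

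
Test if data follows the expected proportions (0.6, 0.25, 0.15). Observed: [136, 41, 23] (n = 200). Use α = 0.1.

Expected: [120.0, 50.0, 30.0]. χ² = 5.387. df = 2, critical = 4.605. Reject H₀.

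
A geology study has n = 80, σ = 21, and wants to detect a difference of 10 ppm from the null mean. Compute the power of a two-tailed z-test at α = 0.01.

SE = σ/√n = 21/√80 = 2.348. Non-centrality λ = d/SE = 10/2.348 = 4.259. Power ≈ Φ(λ - z_{α/2}) = Φ(4.259 - 2.576) = Φ(1.683) = 0.954.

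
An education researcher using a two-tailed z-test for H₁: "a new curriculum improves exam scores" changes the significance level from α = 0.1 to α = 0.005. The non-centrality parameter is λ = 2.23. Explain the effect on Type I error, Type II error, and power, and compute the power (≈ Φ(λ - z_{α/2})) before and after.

Decreasing α from 0.1 to 0.005:
• Type I error rate decreases (α is the Type I rate by definition).
• Critical value moves from z_{α/2} = 1.645 to 2.807, so power = Φ(λ - z_{α/2}) goes from Φ(2.23 - 1.645) = 0.721 to Φ(2.23 - 2.807) = 0.282.
• Type II error rate β = 1 - power therefore increases (0.279 → 0.718).
Appropriate when false positives are costly — here, adopting a curriculum that gives no real benefit — disruption for nothing.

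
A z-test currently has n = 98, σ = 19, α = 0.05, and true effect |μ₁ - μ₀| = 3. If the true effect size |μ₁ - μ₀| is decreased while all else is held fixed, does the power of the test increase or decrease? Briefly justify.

Power decreases: a smaller true effect decreases the non-centrality λ = |μ₁ - μ₀|/(σ/√n).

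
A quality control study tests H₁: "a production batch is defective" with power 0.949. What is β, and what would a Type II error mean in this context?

β = 1 - power = 1 - 0.949 = 0.051. A Type II error is failing to reject H₀ when H₀ is false (false negative) — here, failing to conclude that a production batch is defective when in fact it is true. Consequence: shipping a defective batch — faulty products reach customers.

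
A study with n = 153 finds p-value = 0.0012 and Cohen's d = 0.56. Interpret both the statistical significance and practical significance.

Statistically significant (p = 0.0012 < 0.05). Cohen's d = 0.56 indicates a medium effect size. Both statistical and practical significance should be considered.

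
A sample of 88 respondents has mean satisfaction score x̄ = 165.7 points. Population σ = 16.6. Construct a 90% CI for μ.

CI = x̄ ± z*(σ/√n) = 165.7 ± 1.645(16.6/√88) = 165.7 ± 2.91 = (162.79, 168.61)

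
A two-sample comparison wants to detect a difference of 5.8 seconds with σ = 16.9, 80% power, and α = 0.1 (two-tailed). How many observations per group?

n per group = 2(z_α/2 + z_β)²σ²/d² = 2×(1.645 + 0.84)²×16.9²/5.8² = 104.9 → n = 105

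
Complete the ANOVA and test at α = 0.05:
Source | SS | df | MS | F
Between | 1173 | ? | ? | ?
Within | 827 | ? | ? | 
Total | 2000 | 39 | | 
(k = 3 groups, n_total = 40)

df_between = 2, df_within = 37. MS_between = 586.5, MS_within = 22.35. F = 26.24, F_crit ≈ 3.252. Reject H₀.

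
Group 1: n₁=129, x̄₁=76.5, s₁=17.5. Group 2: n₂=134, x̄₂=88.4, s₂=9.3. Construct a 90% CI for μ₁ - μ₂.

Difference = -11.9. SE = √(17.5²/129 + 9.3²/134) = 1.738. CI = (-14.76, -9.04)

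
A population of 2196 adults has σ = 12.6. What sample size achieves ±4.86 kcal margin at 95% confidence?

Without FPC: n₀ = (1.96×12.6/4.86)² = 25.821. With FPC: n = n₀N/(n₀+N-1) = 25.5 → n = 26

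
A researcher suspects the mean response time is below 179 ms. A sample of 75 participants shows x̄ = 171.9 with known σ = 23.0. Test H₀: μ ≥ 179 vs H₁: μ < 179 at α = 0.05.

z = -2.673. Critical value: -1.645. Reject H₀.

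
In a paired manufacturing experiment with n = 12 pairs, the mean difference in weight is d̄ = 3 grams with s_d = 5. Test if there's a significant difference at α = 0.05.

t = d̄/(s_d/√n) = 3/(5/√12) = 2.078. df = 11, critical t = ±2.201. Fail to reject H₀.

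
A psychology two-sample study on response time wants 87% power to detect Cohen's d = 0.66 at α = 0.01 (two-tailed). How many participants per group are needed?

z_{α/2} = 2.576, z_β = Φ⁻¹(0.87) = 1.126. For medium effect (d = 0.66): n per group = 2(z_{α/2} + z_β)²/d² = 2(2.576 + 1.126)²/0.66² = 62.9 → 63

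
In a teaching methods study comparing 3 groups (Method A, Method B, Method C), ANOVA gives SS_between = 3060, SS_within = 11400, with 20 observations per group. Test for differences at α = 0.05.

df_between = 2, df_within = 57. F = MS_between/MS_within = 1530.0/200.0 = 7.65. F_crit ≈ 3.159. Reject H₀. At least one mean differs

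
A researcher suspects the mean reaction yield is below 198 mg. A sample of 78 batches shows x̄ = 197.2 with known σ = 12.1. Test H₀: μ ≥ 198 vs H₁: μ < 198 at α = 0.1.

z = -0.584. Critical value: -1.28. Fail to reject H₀.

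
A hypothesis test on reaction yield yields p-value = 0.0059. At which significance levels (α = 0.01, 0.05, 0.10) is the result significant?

p = 0.0059. Significant at: α = 0.01, 0.05, 0.1.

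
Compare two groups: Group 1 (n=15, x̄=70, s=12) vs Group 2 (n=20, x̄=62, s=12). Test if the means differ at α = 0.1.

Pooled sp = 12.0. t = 1.952, df = 33. Critical t = ±1.692. Reject H₀.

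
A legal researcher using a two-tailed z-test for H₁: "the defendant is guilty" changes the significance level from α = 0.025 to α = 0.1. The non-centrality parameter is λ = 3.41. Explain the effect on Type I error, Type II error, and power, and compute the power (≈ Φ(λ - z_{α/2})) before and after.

Increasing α from 0.025 to 0.1:
• Type I error rate increases (α is the Type I rate by definition).
• Critical value moves from z_{α/2} = 2.241 to 1.645, so power = Φ(λ - z_{α/2}) goes from Φ(3.41 - 2.241) = 0.879 to Φ(3.41 - 1.645) = 0.961.
• Type II error rate β = 1 - power therefore decreases (0.121 → 0.039).
Appropriate when false negatives are costly — here, acquitting a guilty person.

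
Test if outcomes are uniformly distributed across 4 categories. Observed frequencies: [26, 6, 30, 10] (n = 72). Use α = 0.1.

Expected = 18 each. χ² = Σ(O-E)²/E = 23.111. df = 3, critical value = 6.251. Reject H₀.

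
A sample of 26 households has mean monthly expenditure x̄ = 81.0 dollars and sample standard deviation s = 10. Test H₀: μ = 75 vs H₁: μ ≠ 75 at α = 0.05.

t = (x̄ - μ₀)/(s/√n) = (81.0 - 75)/(10/√26) = 3.059. df = 25, critical t = ±2.06. Reject H₀.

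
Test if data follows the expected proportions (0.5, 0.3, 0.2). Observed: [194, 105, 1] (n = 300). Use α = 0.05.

Expected: [150.0, 90.0, 60.0]. χ² = 73.423. df = 2, critical = 5.991. Reject H₀.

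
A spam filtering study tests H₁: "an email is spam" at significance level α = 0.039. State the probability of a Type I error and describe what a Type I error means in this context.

P(Type I error) = α = 0.039. A Type I error is rejecting H₀ when H₀ is actually true (false positive) — here, concluding that an email is spam when in fact this is not the case. Consequence: a legitimate email is sent to the spam folder and the user misses it.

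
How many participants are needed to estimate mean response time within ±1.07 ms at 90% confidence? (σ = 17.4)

n = (z*σ/E)² = (1.645×17.4/1.07)² = 715.6 → n = 716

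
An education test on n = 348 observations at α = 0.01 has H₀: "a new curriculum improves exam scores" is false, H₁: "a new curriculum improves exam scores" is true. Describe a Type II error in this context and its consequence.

Type II error: failing to reject H₀ when it is false — concluding that a new curriculum improves exam scores is not supported when in fact it is. Consequence: keeping the old curriculum when the new one would have helped students.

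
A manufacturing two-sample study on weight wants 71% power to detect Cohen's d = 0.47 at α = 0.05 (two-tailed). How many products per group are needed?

z_{α/2} = 1.96, z_β = Φ⁻¹(0.71) = 0.553. For small effect (d = 0.47): n per group = 2(z_{α/2} + z_β)²/d² = 2(1.96 + 0.553)²/0.47² = 57.2 → 58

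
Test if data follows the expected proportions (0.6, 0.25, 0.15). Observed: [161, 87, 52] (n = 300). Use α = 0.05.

Expected: [180.0, 75.0, 45.0]. χ² = 5.014. df = 2, critical = 5.991. Fail to reject H₀.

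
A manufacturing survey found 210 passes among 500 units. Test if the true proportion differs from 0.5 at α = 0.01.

p̂ = 0.42, p₀ = 0.5. z = (p̂ - p₀)/√(p₀(1-p₀)/n) = -3.578. Critical: ±2.576. Reject H₀.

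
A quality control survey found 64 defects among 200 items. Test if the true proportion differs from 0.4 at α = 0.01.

p̂ = 0.32, p₀ = 0.4. z = (p̂ - p₀)/√(p₀(1-p₀)/n) = -2.309. Critical: ±2.576. Fail to reject H₀.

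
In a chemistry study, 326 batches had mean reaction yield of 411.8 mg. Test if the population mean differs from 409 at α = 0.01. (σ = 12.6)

z = (x̄ - μ₀)/(σ/√n) = (411.8 - 409)/(12.6/√326) = 4.012. Critical value: ±2.576. Since |4.012| > 2.576, Reject H₀.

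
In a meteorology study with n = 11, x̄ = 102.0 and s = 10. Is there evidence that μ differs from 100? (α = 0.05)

t = (x̄ - μ₀)/(s/√n) = (102.0 - 100)/(10/√11) = 0.663. df = 10, critical t = ±2.228. Fail to reject H₀.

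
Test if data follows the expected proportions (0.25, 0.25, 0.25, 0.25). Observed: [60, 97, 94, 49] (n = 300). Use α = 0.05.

Expected: [75.0, 75.0, 75.0, 75.0]. χ² = 23.28. df = 3, critical = 7.815. Reject H₀.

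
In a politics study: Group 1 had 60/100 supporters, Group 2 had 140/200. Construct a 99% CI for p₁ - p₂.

p̂₁ = 0.6, p̂₂ = 0.7. Difference = -0.1. CI = (-0.251, 0.051)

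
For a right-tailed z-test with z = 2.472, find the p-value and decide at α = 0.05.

p = P(Z > 2.472) = 1 - Φ(2.472) ≈ 0.0067. Since p < 0.05, reject H₀ (significant) at α = 0.05.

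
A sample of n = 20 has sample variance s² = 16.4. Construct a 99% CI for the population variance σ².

df = 19. χ²_{0.005} = 38.582, χ²_{0.995} = 6.844. CI for σ² = ((n-1)s²/χ²_{α/2}, (n-1)s²/χ²_{1-α/2}) = (19·16.4/38.582, 19·16.4/6.844) = (8.08, 45.53)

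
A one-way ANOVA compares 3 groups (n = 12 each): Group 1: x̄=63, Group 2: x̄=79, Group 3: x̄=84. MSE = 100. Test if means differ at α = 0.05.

Grand mean = 75.33. SS_between = 2888.0, MS_between = 1444.0. F = 14.44, F_crit ≈ 3.285. Reject H₀.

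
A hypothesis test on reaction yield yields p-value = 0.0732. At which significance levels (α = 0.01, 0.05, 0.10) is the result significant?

p = 0.0732. Significant at: α = 0.1.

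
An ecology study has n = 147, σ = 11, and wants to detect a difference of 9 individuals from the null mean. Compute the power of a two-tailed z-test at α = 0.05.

SE = σ/√n = 11/√147 = 0.907. Non-centrality λ = d/SE = 9/0.907 = 9.92. Power ≈ Φ(λ - z_{α/2}) = Φ(9.92 - 1.96) = Φ(7.96) = 1.0.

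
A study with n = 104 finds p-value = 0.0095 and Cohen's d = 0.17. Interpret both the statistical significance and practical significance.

Statistically significant (p = 0.0095 < 0.05). Cohen's d = 0.17 indicates a very small effect size. Both statistical and practical significance should be considered.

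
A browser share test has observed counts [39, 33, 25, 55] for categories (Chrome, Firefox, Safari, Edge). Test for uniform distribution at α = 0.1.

Expected = 38 each. χ² = Σ(O-E)²/E = 12.737. df = 3, critical value = 6.251. Reject H₀.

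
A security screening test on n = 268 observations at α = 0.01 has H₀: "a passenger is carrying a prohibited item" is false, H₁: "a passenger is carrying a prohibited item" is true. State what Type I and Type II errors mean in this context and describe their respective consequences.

Type I (false positive): concluding that a passenger is carrying a prohibited item when it is not — detaining an innocent passenger — delay and inconvenience. Type II (false negative): failing to conclude that a passenger is carrying a prohibited item when it is — letting a prohibited item through — security breach. Which is costlier depends on domain priorities and is a judgement call rather than a statistical fact.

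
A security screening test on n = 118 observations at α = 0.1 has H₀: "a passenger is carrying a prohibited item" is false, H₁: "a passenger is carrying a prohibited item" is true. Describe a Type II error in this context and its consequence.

Type II error: failing to reject H₀ when it is false — concluding that a passenger is carrying a prohibited item is not supported when in fact it is. Consequence: letting a prohibited item through — security breach.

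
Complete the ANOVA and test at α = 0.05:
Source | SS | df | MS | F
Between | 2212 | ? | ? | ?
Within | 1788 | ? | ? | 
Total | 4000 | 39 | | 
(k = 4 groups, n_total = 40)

df_between = 3, df_within = 36. MS_between = 737.33, MS_within = 49.67. F = 14.846, F_crit ≈ 2.866. Reject H₀.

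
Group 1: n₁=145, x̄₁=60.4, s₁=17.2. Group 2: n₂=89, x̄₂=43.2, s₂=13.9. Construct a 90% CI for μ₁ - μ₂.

Difference = 17.2. SE = √(17.2²/145 + 13.9²/89) = 2.052. CI = (13.82, 20.58)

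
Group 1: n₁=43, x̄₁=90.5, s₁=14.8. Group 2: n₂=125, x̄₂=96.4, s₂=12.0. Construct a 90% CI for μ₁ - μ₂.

Difference = -5.9. SE = √(14.8²/43 + 12.0²/125) = 2.499. CI = (-10.01, -1.79)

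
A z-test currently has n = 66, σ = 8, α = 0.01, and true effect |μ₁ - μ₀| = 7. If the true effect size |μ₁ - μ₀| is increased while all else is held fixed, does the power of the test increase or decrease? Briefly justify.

Power increases: a larger true effect increases the non-centrality λ = |μ₁ - μ₀|/(σ/√n).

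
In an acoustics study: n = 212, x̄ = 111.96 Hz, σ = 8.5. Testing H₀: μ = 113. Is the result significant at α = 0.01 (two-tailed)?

z = (111.96 - 113)/(8.5/√212) = -1.781. Since |z| ≤ 2.576, not significant at α = 0.01.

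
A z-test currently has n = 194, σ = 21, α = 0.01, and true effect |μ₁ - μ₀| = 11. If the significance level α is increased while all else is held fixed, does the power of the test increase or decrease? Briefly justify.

Power increases: a larger α lowers the critical value, so more of the H₁ sampling distribution falls in the rejection region.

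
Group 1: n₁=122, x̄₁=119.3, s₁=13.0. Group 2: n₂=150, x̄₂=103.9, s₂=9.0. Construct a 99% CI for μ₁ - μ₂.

Difference = 15.4. SE = √(13.0²/122 + 9.0²/150) = 1.388. CI = (11.83, 18.97)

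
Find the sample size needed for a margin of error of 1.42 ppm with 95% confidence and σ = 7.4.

n = (z*σ/E)² = (1.96×7.4/1.42)² = 104.3 → n = 105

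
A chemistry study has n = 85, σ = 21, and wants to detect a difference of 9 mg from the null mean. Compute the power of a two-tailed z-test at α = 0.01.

SE = σ/√n = 21/√85 = 2.278. Non-centrality λ = d/SE = 9/2.278 = 3.951. Power ≈ Φ(λ - z_{α/2}) = Φ(3.951 - 2.576) = Φ(1.375) = 0.915.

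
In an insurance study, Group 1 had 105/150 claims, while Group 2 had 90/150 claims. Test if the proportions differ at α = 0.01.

p̂₁ = 0.7, p̂₂ = 0.6, pooled p̂ = 0.65. z = 1.816. Critical: ±2.576. Fail to reject H₀.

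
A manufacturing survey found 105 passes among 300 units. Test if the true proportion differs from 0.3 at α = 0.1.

p̂ = 0.35, p₀ = 0.3. z = (p̂ - p₀)/√(p₀(1-p₀)/n) = 1.89. Critical: ±1.645. Reject H₀.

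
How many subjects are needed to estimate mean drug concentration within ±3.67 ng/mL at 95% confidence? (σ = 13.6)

n = (z*σ/E)² = (1.96×13.6/3.67)² = 52.8 → n = 53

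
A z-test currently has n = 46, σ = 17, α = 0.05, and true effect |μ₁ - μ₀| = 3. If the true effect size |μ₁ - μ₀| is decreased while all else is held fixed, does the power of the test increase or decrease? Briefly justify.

Power decreases: a smaller true effect decreases the non-centrality λ = |μ₁ - μ₀|/(σ/√n).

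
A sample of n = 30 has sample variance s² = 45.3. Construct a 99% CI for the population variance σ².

df = 29. χ²_{0.005} = 52.336, χ²_{0.995} = 13.121. CI for σ² = ((n-1)s²/χ²_{α/2}, (n-1)s²/χ²_{1-α/2}) = (29·45.3/52.336, 29·45.3/13.121) = (25.1, 100.12)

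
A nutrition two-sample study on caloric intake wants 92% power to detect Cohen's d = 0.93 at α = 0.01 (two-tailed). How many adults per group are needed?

z_{α/2} = 2.576, z_β = Φ⁻¹(0.92) = 1.405. For large effect (d = 0.93): n per group = 2(z_{α/2} + z_β)²/d² = 2(2.576 + 1.405)²/0.93² = 36.6 → 37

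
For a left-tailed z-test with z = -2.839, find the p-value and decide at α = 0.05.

p = P(Z < -2.839) = Φ(-2.839) ≈ 0.0023. Since p < 0.05, reject H₀ (significant) at α = 0.05.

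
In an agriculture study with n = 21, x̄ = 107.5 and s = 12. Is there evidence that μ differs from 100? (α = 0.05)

t = (x̄ - μ₀)/(s/√n) = (107.5 - 100)/(12/√21) = 2.864. df = 20, critical t = ±2.086. Reject H₀.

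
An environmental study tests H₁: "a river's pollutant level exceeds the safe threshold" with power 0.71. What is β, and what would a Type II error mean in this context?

β = 1 - power = 1 - 0.71 = 0.29. A Type II error is failing to reject H₀ when H₀ is false (false negative) — here, failing to conclude that a river's pollutant level exceeds the safe threshold when in fact it is true. Consequence: allowing unsafe pollution to continue.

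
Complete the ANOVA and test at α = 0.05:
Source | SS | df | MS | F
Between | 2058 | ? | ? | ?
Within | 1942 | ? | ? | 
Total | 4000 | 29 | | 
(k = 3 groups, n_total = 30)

df_between = 2, df_within = 27. MS_between = 1029.0, MS_within = 71.93. F = 14.306, F_crit ≈ 3.354. Reject H₀.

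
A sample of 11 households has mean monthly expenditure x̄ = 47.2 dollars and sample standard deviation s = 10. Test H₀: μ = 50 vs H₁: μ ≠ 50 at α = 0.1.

t = (x̄ - μ₀)/(s/√n) = (47.2 - 50)/(10/√11) = -0.929. df = 10, critical t = ±1.812. Fail to reject H₀.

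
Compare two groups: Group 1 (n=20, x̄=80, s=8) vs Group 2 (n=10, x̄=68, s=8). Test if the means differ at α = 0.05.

Pooled sp = 8.0. t = 3.873, df = 28. Critical t = ±2.048. Reject H₀.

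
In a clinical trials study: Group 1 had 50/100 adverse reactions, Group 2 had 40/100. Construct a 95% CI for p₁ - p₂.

p̂₁ = 0.5, p̂₂ = 0.4. Difference = 0.1. CI = (-0.037, 0.237)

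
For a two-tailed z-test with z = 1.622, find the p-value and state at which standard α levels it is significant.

p = 2·P(Z > |1.622|) = 2·(1 - Φ(1.622)) ≈ 0.1048. Not significant at any standard level.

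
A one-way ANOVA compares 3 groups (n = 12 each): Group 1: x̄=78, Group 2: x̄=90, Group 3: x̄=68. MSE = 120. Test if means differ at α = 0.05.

Grand mean = 78.67. SS_between = 2912.0, MS_between = 1456.0. F = 12.133, F_crit ≈ 3.285. Reject H₀.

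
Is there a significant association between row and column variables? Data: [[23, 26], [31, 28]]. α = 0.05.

χ² = 0.336. df = 1, critical = 3.841. Fail to reject H₀. No evidence of dependence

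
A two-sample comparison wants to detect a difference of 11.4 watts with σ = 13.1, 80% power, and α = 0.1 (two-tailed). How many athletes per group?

n per group = 2(z_α/2 + z_β)²σ²/d² = 2×(1.645 + 0.84)²×13.1²/11.4² = 16.3 → n = 17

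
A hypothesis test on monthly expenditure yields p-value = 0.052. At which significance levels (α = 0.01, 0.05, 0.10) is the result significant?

p = 0.052. Significant at: α = 0.1.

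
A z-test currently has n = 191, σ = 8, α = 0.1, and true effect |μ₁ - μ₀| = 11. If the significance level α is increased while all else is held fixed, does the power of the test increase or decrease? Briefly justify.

Power increases: a larger α lowers the critical value, so more of the H₁ sampling distribution falls in the rejection region.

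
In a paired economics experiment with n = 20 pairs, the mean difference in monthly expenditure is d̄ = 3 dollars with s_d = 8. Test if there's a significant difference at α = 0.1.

t = d̄/(s_d/√n) = 3/(8/√20) = 1.677. df = 19, critical t = ±1.729. Fail to reject H₀.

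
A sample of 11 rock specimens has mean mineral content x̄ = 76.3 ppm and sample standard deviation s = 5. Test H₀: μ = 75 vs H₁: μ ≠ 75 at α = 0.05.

t = (x̄ - μ₀)/(s/√n) = (76.3 - 75)/(5/√11) = 0.862. df = 10, critical t = ±2.228. Fail to reject H₀.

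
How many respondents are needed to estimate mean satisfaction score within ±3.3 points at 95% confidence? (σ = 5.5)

n = (z*σ/E)² = (1.96×5.5/3.3)² = 10.7 → n = 11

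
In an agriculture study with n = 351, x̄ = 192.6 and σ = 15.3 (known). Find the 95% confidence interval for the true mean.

CI = x̄ ± z*(σ/√n) = 192.6 ± 1.96(15.3/√351) = 192.6 ± 1.6 = (191.0, 194.2)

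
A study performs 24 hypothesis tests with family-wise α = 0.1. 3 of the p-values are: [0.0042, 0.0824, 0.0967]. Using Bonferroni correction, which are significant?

Bonferroni α = 0.1/24 = 0.00417. None of the given p-values are significant.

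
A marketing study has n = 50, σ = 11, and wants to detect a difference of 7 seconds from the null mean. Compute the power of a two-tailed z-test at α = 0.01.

SE = σ/√n = 11/√50 = 1.556. Non-centrality λ = d/SE = 7/1.556 = 4.5. Power ≈ Φ(λ - z_{α/2}) = Φ(4.5 - 2.576) = Φ(1.924) = 0.973.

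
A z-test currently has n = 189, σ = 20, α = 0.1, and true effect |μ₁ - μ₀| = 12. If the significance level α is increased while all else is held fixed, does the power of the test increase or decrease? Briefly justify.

Power increases: a larger α lowers the critical value, so more of the H₁ sampling distribution falls in the rejection region.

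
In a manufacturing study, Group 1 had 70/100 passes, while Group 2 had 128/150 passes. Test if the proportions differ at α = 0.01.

p̂₁ = 0.7, p̂₂ = 0.853, pooled p̂ = 0.792. z = -2.926. Critical: ±2.576. Reject H₀.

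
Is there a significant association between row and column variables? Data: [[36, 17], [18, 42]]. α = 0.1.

χ² = 16.222. df = 1, critical = 2.706. Reject H₀. Variables are dependent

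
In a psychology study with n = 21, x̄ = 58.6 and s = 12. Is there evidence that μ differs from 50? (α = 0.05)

t = (x̄ - μ₀)/(s/√n) = (58.6 - 50)/(12/√21) = 3.284. df = 20, critical t = ±2.086. Reject H₀.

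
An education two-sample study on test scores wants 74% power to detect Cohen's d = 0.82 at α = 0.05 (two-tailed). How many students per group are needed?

z_{α/2} = 1.96, z_β = Φ⁻¹(0.74) = 0.643. For large effect (d = 0.82): n per group = 2(z_{α/2} + z_β)²/d² = 2(1.96 + 0.643)²/0.82² = 20.2 → 21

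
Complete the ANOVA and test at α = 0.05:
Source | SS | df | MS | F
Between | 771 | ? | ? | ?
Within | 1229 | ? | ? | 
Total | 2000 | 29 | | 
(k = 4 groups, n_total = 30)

df_between = 3, df_within = 26. MS_between = 257.0, MS_within = 47.27. F = 5.437, F_crit ≈ 2.975. Reject H₀.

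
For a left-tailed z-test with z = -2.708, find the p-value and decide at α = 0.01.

p = P(Z < -2.708) = Φ(-2.708) ≈ 0.0034. Since p < 0.01, reject H₀ (significant) at α = 0.01.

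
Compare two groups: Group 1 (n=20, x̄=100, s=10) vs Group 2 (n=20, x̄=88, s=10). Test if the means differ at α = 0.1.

Pooled sp = 10.0. t = 3.795, df = 38. Critical t = ±1.686. Reject H₀.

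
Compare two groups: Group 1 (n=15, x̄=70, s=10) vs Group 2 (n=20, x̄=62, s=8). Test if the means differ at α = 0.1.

Pooled sp = 8.9. t = 2.631, df = 33. Critical t = ±1.692. Reject H₀.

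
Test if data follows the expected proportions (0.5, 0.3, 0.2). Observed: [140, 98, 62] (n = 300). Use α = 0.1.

Expected: [150.0, 90.0, 60.0]. χ² = 1.444. df = 2, critical = 4.605. Fail to reject H₀.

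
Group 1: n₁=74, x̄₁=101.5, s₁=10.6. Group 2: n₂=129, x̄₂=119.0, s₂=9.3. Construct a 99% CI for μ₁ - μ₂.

Difference = -17.5. SE = √(10.6²/74 + 9.3²/129) = 1.479. CI = (-21.31, -13.69)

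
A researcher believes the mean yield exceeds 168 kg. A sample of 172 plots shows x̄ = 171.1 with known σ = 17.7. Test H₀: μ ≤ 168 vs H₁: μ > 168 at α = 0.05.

z = 2.297. Critical value: 1.645. Reject H₀.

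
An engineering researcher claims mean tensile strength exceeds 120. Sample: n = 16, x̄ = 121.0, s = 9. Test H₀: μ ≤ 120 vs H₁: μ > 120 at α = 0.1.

t = (121.0 - 120)/(9/√16) = 0.444, df = 15. Critical t = 1.341. Fail to reject H₀.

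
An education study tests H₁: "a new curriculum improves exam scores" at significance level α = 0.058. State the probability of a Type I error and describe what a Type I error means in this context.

P(Type I error) = α = 0.058. A Type I error is rejecting H₀ when H₀ is actually true (false positive) — here, concluding that a new curriculum improves exam scores when in fact this is not the case. Consequence: adopting a curriculum that gives no real benefit — disruption for nothing.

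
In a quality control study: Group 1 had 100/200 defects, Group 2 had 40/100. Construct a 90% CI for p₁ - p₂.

p̂₁ = 0.5, p̂₂ = 0.4. Difference = 0.1. CI = (0.001, 0.199)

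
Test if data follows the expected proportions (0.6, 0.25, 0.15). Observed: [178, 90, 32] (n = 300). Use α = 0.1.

Expected: [180.0, 75.0, 45.0]. χ² = 6.778. df = 2, critical = 4.605. Reject H₀.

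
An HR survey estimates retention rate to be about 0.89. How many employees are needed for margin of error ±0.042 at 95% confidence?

n = z²p(1-p)/E² = 1.96²×0.89×0.11/0.042² = 213.2 → n = 214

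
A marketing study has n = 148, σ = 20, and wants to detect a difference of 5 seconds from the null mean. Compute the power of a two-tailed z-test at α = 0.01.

SE = σ/√n = 20/√148 = 1.644. Non-centrality λ = d/SE = 5/1.644 = 3.041. Power ≈ Φ(λ - z_{α/2}) = Φ(3.041 - 2.576) = Φ(0.465) = 0.679.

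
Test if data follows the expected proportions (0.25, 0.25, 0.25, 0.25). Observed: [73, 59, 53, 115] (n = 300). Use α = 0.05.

Expected: [75.0, 75.0, 75.0, 75.0]. χ² = 31.253. df = 3, critical = 7.815. Reject H₀.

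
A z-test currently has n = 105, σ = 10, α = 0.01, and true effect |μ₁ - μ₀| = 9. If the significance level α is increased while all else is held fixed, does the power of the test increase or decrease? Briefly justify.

Power increases: a larger α lowers the critical value, so more of the H₁ sampling distribution falls in the rejection region.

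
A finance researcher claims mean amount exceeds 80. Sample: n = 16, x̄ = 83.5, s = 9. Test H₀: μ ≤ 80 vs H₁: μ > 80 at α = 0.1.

t = (83.5 - 80)/(9/√16) = 1.556, df = 15. Critical t = 1.341. Reject H₀.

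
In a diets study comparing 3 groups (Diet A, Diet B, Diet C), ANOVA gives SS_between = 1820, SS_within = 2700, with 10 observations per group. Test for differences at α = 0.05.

df_between = 2, df_within = 27. F = MS_between/MS_within = 910.0/100.0 = 9.1. F_crit ≈ 3.354. Reject H₀. At least one mean differs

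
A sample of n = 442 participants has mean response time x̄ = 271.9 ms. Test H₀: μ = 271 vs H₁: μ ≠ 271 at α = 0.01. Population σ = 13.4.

z = (x̄ - μ₀)/(σ/√n) = (271.9 - 271)/(13.4/√442) = 1.412. Critical value: ±2.576. Since |1.412| ≤ 2.576, Fail to reject H₀.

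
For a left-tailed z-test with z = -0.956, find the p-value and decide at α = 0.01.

p = P(Z < -0.956) = Φ(-0.956) ≈ 0.1695. Since p ≥ 0.01, fail to reject H₀ (not significant) at α = 0.01.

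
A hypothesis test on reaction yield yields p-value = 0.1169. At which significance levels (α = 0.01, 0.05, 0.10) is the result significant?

p = 0.1169. Not significant at any of the given levels.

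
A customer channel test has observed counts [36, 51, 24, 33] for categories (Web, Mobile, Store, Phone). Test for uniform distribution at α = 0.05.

Expected = 36 each. χ² = Σ(O-E)²/E = 10.5. df = 3, critical value = 7.815. Reject H₀.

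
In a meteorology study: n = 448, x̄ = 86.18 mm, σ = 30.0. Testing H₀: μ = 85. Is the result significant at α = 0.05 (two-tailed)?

z = (86.18 - 85)/(30.0/√448) = 0.833. Since |z| ≤ 1.96, not significant at α = 0.05.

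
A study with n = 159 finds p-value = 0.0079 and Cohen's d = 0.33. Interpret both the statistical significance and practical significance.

Statistically significant (p = 0.0079 < 0.05). Cohen's d = 0.33 indicates a small effect size. Both statistical and practical significance should be considered.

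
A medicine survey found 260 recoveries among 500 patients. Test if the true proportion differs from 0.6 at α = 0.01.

p̂ = 0.52, p₀ = 0.6. z = (p̂ - p₀)/√(p₀(1-p₀)/n) = -3.651. Critical: ±2.576. Reject H₀.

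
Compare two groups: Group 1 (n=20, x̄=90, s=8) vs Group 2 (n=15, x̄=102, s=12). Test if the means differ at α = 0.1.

Pooled sp = 9.9. t = -3.55, df = 33. Critical t = ±1.692. Reject H₀.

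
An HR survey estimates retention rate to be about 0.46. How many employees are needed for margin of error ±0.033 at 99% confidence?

n = z²p(1-p)/E² = 2.576²×0.46×0.54/0.033² = 1513.6 → n = 1514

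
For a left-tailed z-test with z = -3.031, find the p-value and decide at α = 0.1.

p = P(Z < -3.031) = Φ(-3.031) ≈ 0.0012. Since p < 0.1, reject H₀ (significant) at α = 0.1.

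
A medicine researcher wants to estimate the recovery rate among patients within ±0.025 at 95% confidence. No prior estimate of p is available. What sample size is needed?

Conservative approach: use p = 0.5 (maximizes p(1-p) = 0.25). n = z²(0.25)/E² = 1.96²×0.25/0.025² = 1536.6 → n = 1537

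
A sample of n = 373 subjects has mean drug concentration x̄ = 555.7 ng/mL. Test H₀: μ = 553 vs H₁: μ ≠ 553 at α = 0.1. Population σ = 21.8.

z = (x̄ - μ₀)/(σ/√n) = (555.7 - 553)/(21.8/√373) = 2.392. Critical value: ±1.645. Since |2.392| > 1.645, Reject H₀.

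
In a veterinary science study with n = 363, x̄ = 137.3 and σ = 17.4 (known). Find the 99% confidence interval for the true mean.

CI = x̄ ± z*(σ/√n) = 137.3 ± 2.576(17.4/√363) = 137.3 ± 2.35 = (134.95, 139.65)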